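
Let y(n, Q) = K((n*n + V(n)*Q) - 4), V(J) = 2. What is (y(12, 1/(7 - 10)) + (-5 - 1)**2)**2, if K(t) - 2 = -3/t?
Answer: 252015625/174724 ≈ 1442.4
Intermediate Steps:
K(t) = 2 - 3/t
y(n, Q) = 2 - 3/(-4 + n**2 + 2*Q) (y(n, Q) = 2 - 3/((n*n + 2*Q) - 4) = 2 - 3/((n**2 + 2*Q) - 4) = 2 - 3/(-4 + n**2 + 2*Q))
(y(12, 1/(7 - 10)) + (-5 - 1)**2)**2 = ((-11 + 2*12**2 + 4/(7 - 10))/(-4 + 12**2 + 2/(7 - 10)) + (-5 - 1)**2)**2 = ((-11 + 2*144 + 4/(-3))/(-4 + 144 + 2/(-3)) + (-6)**2)**2 = ((-11 + 288 + 4*(-1/3))/(-4 + 144 + 2*(-1/3)) + 36)**2 = ((-11 + 288 - 4/3)/(-4 + 144 - 2/3) + 36)**2 = ((827/3)/(418/3) + 36)**2 = ((3/418)*(827/3) + 36)**2 = (827/418 + 36)**2 = (15875/418)**2 = 252015625/174724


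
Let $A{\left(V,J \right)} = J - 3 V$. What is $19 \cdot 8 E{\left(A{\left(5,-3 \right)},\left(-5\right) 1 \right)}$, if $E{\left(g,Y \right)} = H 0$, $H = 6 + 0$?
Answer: $0$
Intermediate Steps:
$H = 6$
$E{\left(g,Y \right)} = 0$ ($E{\left(g,Y \right)} = 6 \cdot 0 = 0$)
$19 \cdot 8 E{\left(A{\left(5,-3 \right)},\left(-5\right) 1 \right)} = 19 \cdot 8 \cdot 0 = 152 \cdot 0 = 0$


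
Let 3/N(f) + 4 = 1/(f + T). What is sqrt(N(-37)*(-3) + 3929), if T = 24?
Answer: sqrt(11042762)/53 ≈ 62.699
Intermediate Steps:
N(f) = 3/(-4 + 1/(24 + f)) (N(f) = 3/(-4 + 1/(f + 24)) = 3/(-4 + 1/(24 + f)))
sqrt(N(-37)*(-3) + 3929) = sqrt((3*(-24 - 1*(-37))/(95 + 4*(-37)))*(-3) + 3929) = sqrt((3*(-24 + 37)/(95 - 148))*(-3) + 3929) = sqrt((3*13/(-53))*(-3) + 3929) = sqrt((3*(-1/53)*13)*(-3) + 3929) = sqrt(-39/53*(-3) + 3929) = sqrt(117/53 + 3929) = sqrt(208354/53) = sqrt(11042762)/53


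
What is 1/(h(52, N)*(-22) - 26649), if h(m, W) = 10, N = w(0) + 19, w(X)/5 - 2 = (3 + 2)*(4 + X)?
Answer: -1/26869 ≈ -3.7218e-5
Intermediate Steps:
w(X) = 110 + 25*X (w(X) = 10 + 5*((3 + 2)*(4 + X)) = 10 + 5*(5*(4 + X)) = 10 + 5*(20 + 5*X) = 10 + (100 + 25*X) = 110 + 25*X)
N = 129 (N = (110 + 25*0) + 19 = (110 + 0) + 19 = 110 + 19 = 129)
1/(h(52, N)*(-22) - 26649) = 1/(10*(-22) - 26649) = 1/(-220 - 26649) = 1/(-26869) = -1/26869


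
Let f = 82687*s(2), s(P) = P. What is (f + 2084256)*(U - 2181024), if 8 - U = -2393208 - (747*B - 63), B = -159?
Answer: 210016458280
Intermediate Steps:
U = 2274380 (U = 8 - (-2393208 - (747*(-159) - 63)) = 8 - (-2393208 - (-118773 - 63)) = 8 - (-2393208 - 1*(-118836)) = 8 - (-2393208 + 118836) = 8 - 1*(-2274372) = 8 + 2274372 = 2274380)
f = 165374 (f = 82687*2 = 165374)
(f + 2084256)*(U - 2181024) = (165374 + 2084256)*(2274380 - 2181024) = 2249630*93356 = 210016458280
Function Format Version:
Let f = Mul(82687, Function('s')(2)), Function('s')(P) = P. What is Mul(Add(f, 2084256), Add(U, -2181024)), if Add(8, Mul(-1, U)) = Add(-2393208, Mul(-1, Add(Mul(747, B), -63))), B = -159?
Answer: 210016458280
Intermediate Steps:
U = 2274380 (U = Add(8, Mul(-1, Add(-2393208, Mul(-1, Add(Mul(747, -159), -63))))) = Add(8, Mul(-1, Add(-2393208, Mul(-1, Add(-118773, -63))))) = Add(8, Mul(-1, Add(-2393208, Mul(-1, -118836)))) = Add(8, Mul(-1, Add(-2393208, 118836))) = Add(8, Mul(-1, -2274372)) = Add(8, 2274372) = 2274380)
f = 165374 (f = Mul(82687, 2) = 165374)
Mul(Add(f, 2084256), Add(U, -2181024)) = Mul(Add(165374, 2084256), Add(2274380, -2181024)) = Mul(2249630, 93356) = 210016458280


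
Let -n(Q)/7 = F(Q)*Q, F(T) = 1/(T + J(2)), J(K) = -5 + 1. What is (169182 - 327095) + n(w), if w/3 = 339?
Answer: -159972988/1013 ≈ -1.5792e+5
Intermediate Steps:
J(K) = -4
w = 1017 (w = 3*339 = 1017)
F(T) = 1/(-4 + T) (F(T) = 1/(T - 4) = 1/(-4 + T))
n(Q) = -7*Q/(-4 + Q)
(169182 - 327095) + n(w) = (169182 - 327095) - 7*1017/(-4 + 1017) = -157913 - 7*1017/1013 = -157913 - 7*1017*1/1013 = -157913 - 7119/1013 = -159972988/1013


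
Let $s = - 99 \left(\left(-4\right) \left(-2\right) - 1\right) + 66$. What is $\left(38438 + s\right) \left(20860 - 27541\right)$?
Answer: $-252615291$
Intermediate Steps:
$s = -627$ ($s = - 99 \left(8 - 1\right) + 66 = \left(-99\right) 7 + 66 = -693 + 66 = -627$)
$\left(38438 + s\right) \left(20860 - 27541\right) = \left(38438 - 627\right) \left(20860 - 27541\right) = 37811 \left(-6681\right) = -252615291$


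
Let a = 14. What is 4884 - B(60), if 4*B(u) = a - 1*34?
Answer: 4889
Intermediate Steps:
B(u) = -5 (B(u) = (14 - 1*34)/4 = (14 - 34)/4 = (¼)*(-20) = -5)
4884 - B(60) = 4884 - 1*(-5) = 4884 + 5 = 4889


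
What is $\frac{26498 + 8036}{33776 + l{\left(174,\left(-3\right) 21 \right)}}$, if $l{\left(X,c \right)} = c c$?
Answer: $\frac{34534}{37745} \approx 0.91493$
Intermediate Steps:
$l{\left(X,c \right)} = c^{2}$
$\frac{26498 + 8036}{33776 + l{\left(174,\left(-3\right) 21 \right)}} = \frac{26498 + 8036}{33776 + \left(\left(-3\right) 21\right)^{2}} = \frac{34534}{33776 + \left(-63\right)^{2}} = \frac{34534}{33776 + 3969} = \frac{34534}{37745}$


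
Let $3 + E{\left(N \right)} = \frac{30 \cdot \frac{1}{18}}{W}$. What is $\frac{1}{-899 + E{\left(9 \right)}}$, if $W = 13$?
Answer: $- \frac{39}{35173} \approx -0.0011088$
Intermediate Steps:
$E{\left(N \right)} = - \frac{112}{39}$ ($E{\left(N \right)} = -3 + \frac{30 \cdot \frac{1}{18}}{13} = -3 + 30 \cdot \frac{1}{18} \cdot \frac{1}{13} = -3 + \frac{5}{3} \cdot \frac{1}{13} = -3 + \frac{5}{39} = - \frac{112}{39}$)
$\frac{1}{-899 + E{\left(9 \right)}} = \frac{1}{-899 - \frac{112}{39}} = \frac{1}{- \frac{35173}{39}} = - \frac{39}{35173}$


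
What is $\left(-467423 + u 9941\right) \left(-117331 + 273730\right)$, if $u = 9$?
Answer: $-59111627646$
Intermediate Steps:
$\left(-467423 + u 9941\right) \left(-117331 + 273730\right) = \left(-467423 + 9 \cdot 9941\right) \left(-117331 + 273730\right) = \left(-467423 + 89469\right) 156399 = \left(-377954\right) 156399 = -59111627646$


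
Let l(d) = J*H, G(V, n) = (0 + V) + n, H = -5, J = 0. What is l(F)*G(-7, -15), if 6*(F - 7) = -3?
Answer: 0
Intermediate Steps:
F = 13/2 (F = 7 + (1/6)*(-3) = 7 - 1/2 = 13/2 ≈ 6.5000)
G(V, n) = V + n
l(d) = 0 (l(d) = 0*(-5) = 0)
l(F)*G(-7, -15) = 0*(-7 - 15) = 0*(-22) = 0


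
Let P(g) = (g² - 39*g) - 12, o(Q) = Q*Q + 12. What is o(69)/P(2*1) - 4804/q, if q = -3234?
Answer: -174683/3234 ≈ -54.015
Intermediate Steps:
o(Q) = 12 + Q² (o(Q) = Q² + 12 = 12 + Q²)
P(g) = -12 + g² - 39*g
o(69)/P(2*1) - 4804/q = (12 + 69²)/(-12 + (2*1)² - 78) - 4804/(-3234) = (12 + 4761)/(-12 + 2² - 39*2) - 4804*(-1/3234) = 4773/(-12 + 4 - 78) + 2402/1617 = 4773/(-86) + 2402/1617 = 4773*(-1/86) + 2402/1617 = -111/2 + 2402/1617 = -174683/3234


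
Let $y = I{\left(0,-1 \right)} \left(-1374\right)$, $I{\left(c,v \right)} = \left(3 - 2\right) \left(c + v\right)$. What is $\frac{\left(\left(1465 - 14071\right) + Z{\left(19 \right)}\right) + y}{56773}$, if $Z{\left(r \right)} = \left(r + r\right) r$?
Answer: $- \frac{10510}{56773} \approx -0.18512$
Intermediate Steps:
$I{\left(c,v \right)} = c + v$ ($I{\left(c,v \right)} = 1 \left(c + v\right) = c + v$)
$Z{\left(r \right)} = 2 r^{2}$ ($Z{\left(r \right)} = 2 r r = 2 r^{2}$)
$y = 1374$ ($y = \left(0 - 1\right) \left(-1374\right) = \left(-1\right) \left(-1374\right) = 1374$)
$\frac{\left(\left(1465 - 14071\right) + Z{\left(19 \right)}\right) + y}{56773} = \frac{\left(\left(1465 - 14071\right) + 2 \cdot 19^{2}\right) + 1374}{56773} = \left(\left(-12606 + 2 \cdot 361\right) + 1374\right) \frac{1}{56773} = \left(\left(-12606 + 722\right) + 1374\right) \frac{1}{56773} = \left(-11884 + 1374\right) \frac{1}{56773} = \left(-10510\right) \frac{1}{56773} = - \frac{10510}{56773}$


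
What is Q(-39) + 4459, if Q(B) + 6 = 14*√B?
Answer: 4453 + 14*I*√39 ≈ 4453.0 + 87.43*I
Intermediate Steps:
Q(B) = -6 + 14*√B
Q(-39) + 4459 = (-6 + 14*√(-39)) + 4459 = (-6 + 14*(I*√39)) + 4459 = (-6 + 14*I*√39) + 4459 = 4453 + 14*I*√39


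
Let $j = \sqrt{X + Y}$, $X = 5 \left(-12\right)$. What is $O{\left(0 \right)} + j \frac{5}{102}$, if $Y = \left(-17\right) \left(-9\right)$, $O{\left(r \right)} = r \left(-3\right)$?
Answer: $\frac{5 \sqrt{93}}{102} \approx 0.47273$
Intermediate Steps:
$O{\left(r \right)} = - 3 r$
$X = -60$
$Y = 153$
$j = \sqrt{93}$ ($j = \sqrt{-60 + 153} = \sqrt{93} \approx 9.6436$)
$O{\left(0 \right)} + j \frac{5}{102} = \left(-3\right) 0 + \sqrt{93} \cdot \frac{5}{102} = 0 + \sqrt{93} \cdot 5 \cdot \frac{1}{102} = 0 + \sqrt{93} \cdot \frac{5}{102} = 0 + \frac{5 \sqrt{93}}{102} = \frac{5 \sqrt{93}}{102}$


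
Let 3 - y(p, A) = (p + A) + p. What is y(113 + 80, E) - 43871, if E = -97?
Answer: -44157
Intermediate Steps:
y(p, A) = 3 - A - 2*p (y(p, A) = 3 - ((p + A) + p) = 3 - ((A + p) + p) = 3 - (A + 2*p) = 3 + (-A - 2*p) = 3 - A - 2*p)
y(113 + 80, E) - 43871 = (3 - 1*(-97) - 2*(113 + 80)) - 43871 = (3 + 97 - 2*193) - 43871 = (3 + 97 - 386) - 43871 = -286 - 43871 = -44157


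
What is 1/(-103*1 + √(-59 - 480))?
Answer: -103/11148 - 7*I*√11/11148 ≈ -0.0092393 - 0.0020826*I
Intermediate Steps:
1/(-103*1 + √(-59 - 480)) = 1/(-103 + √(-539)) = 1/(-103 + 7*I*√11)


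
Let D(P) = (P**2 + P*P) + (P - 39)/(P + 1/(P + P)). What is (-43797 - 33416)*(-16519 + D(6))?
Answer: 92734897751/73 ≈ 1.2703e+9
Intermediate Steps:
D(P) = 2*P**2 + (-39 + P)/(P + 1/(2*P)) (D(P) = (P**2 + P**2) + (-39 + P)/(P + 1/(2*P)) = 2*P**2 + (-39 + P)/(P + 1/(2*P)))
(-43797 - 33416)*(-16519 + D(6)) = (-43797 - 33416)*(-16519 + 2*6*(-39 + 2*6 + 2*6**3)/(1 + 2*6**2)) = -77213*(-16519 + 2*6*(-39 + 12 + 2*216)/(1 + 2*36)) = -77213*(-16519 + 2*6*(-39 + 12 + 432)/(1 + 72)) = -77213*(-16519 + 2*6*405/73) = -77213*(-16519 + 2*6*(1/73)*405) = -77213*(-16519 + 4860/73) = -77213*(-1201027/73) = 92734897751/73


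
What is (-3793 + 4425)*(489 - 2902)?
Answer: -1525016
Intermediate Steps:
(-3793 + 4425)*(489 - 2902) = 632*(-2413) = -1525016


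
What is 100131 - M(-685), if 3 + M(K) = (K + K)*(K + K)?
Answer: -1776766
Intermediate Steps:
M(K) = -3 + 4*K² (M(K) = -3 + (K + K)*(K + K) = -3 + (2*K)*(2*K) = -3 + 4*K²)
100131 - M(-685) = 100131 - (-3 + 4*(-685)²) = 100131 - (-3 + 4*469225) = 100131 - (-3 + 1876900) = 100131 - 1*1876897 = 100131 - 1876897 = -1776766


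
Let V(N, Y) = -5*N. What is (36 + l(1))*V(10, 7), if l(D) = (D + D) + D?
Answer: -1950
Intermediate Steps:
l(D) = 3*D (l(D) = 2*D + D = 3*D)
(36 + l(1))*V(10, 7) = (36 + 3*1)*(-5*10) = (36 + 3)*(-50) = 39*(-50) = -1950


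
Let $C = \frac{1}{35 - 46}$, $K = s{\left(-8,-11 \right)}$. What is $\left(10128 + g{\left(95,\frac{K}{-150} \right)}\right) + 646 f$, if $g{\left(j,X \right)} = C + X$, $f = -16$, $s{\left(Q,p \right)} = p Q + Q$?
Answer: $- \frac{34423}{165} \approx -208.62$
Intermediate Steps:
$s{\left(Q,p \right)} = Q + Q p$ ($s{\left(Q,p \right)} = Q p + Q = Q + Q p$)
$K = 80$ ($K = - 8 \left(1 - 11\right) = \left(-8\right) \left(-10\right) = 80$)
$C = - \frac{1}{11}$ ($C = \frac{1}{-11} = - \frac{1}{11} \approx -0.090909$)
$g{\left(j,X \right)} = - \frac{1}{11} + X$
$\left(10128 + g{\left(95,\frac{K}{-150} \right)}\right) + 646 f = \left(10128 + \left(- \frac{1}{11} + \frac{80}{-150}\right)\right) + 646 \left(-16\right) = \left(10128 + \left(- \frac{1}{11} + 80 \left(- \frac{1}{150}\right)\right)\right) - 10336 = \left(10128 - \frac{103}{165}\right) - 10336 = \frac{1671017}{165} - 10336 = - \frac{34423}{165}$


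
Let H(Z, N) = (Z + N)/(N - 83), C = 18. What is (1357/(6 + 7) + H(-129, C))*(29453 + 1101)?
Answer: 210700384/65 ≈ 3.2415e+6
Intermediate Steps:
H(Z, N) = (N + Z)/(-83 + N)
(1357/(6 + 7) + H(-129, C))*(29453 + 1101) = (1357/(6 + 7) + (18 - 129)/(-83 + 18))*(29453 + 1101) = (1357/13 - 111/(-65))*30554 = (1357*(1/13) - 1/65*(-111))*30554 = (1357/13 + 111/65)*30554 = (6896/65)*30554 = 210700384/65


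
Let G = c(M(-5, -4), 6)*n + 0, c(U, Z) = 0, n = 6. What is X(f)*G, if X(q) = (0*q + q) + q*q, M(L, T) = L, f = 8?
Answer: 0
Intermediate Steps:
X(q) = q + q² (X(q) = (0 + q) + q² = q + q²)
G = 0 (G = 0*6 + 0 = 0 + 0 = 0)
X(f)*G = (8*(1 + 8))*0 = (8*9)*0 = 72*0 = 0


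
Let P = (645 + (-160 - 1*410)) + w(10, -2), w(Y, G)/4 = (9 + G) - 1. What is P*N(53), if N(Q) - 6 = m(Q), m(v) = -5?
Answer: 99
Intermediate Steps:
N(Q) = 1 (N(Q) = 6 - 5 = 1)
w(Y, G) = 32 + 4*G (w(Y, G) = 4*((9 + G) - 1) = 4*(8 + G) = 32 + 4*G)
P = 99 (P = (645 + (-160 - 1*410)) + (32 + 4*(-2)) = (645 + (-160 - 410)) + (32 - 8) = (645 - 570) + 24 = 75 + 24 = 99)
P*N(53) = 99*1 = 99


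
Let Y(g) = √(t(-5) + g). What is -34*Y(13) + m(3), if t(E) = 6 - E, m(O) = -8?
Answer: -8 - 68*√6 ≈ -174.57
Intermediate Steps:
Y(g) = √(11 + g) (Y(g) = √((6 - 1*(-5)) + g) = √((6 + 5) + g) = √(11 + g))
-34*Y(13) + m(3) = -34*√(11 + 13) - 8 = -68*√6 - 8 = -8 - 68*√6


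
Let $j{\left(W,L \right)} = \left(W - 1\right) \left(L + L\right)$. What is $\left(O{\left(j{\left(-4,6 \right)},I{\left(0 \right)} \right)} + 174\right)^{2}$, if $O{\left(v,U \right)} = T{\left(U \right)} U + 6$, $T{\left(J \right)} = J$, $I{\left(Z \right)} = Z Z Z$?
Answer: $32400$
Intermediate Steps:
$I{\left(Z \right)} = Z^{3}$ ($I{\left(Z \right)} = Z^{2} Z = Z^{3}$)
$j{\left(W,L \right)} = 2 L \left(-1 + W\right)$ ($j{\left(W,L \right)} = \left(-1 + W\right) 2 L = 2 L \left(-1 + W\right)$)
$O{\left(v,U \right)} = 6 + U^{2}$ ($O{\left(v,U \right)} = U U + 6 = U^{2} + 6 = 6 + U^{2}$)
$\left(O{\left(j{\left(-4,6 \right)},I{\left(0 \right)} \right)} + 174\right)^{2} = \left(\left(6 + \left(0^{3}\right)^{2}\right) + 174\right)^{2} = \left(\left(6 + 0^{2}\right) + 174\right)^{2} = \left(\left(6 + 0\right) + 174\right)^{2} = \left(6 + 174\right)^{2} = 180^{2} = 32400$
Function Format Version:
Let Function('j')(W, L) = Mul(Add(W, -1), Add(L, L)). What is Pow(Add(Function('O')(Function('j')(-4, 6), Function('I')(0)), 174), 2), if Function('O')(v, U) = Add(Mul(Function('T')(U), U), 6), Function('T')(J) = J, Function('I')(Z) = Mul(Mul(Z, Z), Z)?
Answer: 32400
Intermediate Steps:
Function('I')(Z) = Pow(Z, 3) (Function('I')(Z) = Mul(Pow(Z, 2), Z) = Pow(Z, 3))
Function('j')(W, L) = Mul(2, L, Add(-1, W)) (Function('j')(W, L) = Mul(Add(-1, W), Mul(2, L)) = Mul(2, L, Add(-1, W)))
Function('O')(v, U) = Add(6, Pow(U, 2)) (Function('O')(v, U) = Add(Mul(U, U), 6) = Add(Pow(U, 2), 6) = Add(6, Pow(U, 2)))
Pow(Add(Function('O')(Function('j')(-4, 6), Function('I')(0)), 174), 2) = Pow(Add(Add(6, Pow(Pow(0, 3), 2)), 174), 2) = Pow(Add(Add(6, Pow(0, 2)), 174), 2) = Pow(Add(Add(6, 0), 174), 2) = Pow(Add(6, 174), 2) = Pow(180, 2) = 32400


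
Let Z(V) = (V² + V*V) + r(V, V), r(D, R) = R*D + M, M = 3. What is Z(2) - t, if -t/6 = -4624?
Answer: -27729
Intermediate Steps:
r(D, R) = 3 + D*R (r(D, R) = R*D + 3 = D*R + 3 = 3 + D*R)
t = 27744 (t = -6*(-4624) = 27744)
Z(V) = 3 + 3*V² (Z(V) = (V² + V*V) + (3 + V*V) = (V² + V²) + (3 + V²) = 2*V² + (3 + V²) = 3 + 3*V²)
Z(2) - t = (3 + 3*2²) - 1*27744 = (3 + 3*4) - 27744 = (3 + 12) - 27744 = 15 - 27744 = -27729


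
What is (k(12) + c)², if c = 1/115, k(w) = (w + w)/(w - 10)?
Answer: 1907161/13225 ≈ 144.21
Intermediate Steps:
k(w) = 2*w/(-10 + w) (k(w) = (2*w)/(-10 + w) = 2*w/(-10 + w))
c = 1/115 ≈ 0.0086956
(k(12) + c)² = (2*12/(-10 + 12) + 1/115)² = (2*12/2 + 1/115)² = (2*12*(½) + 1/115)² = (12 + 1/115)² = (1381/115)² = 1907161/13225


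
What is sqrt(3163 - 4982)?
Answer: I*sqrt(1819) ≈ 42.65*I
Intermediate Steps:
sqrt(3163 - 4982) = sqrt(-1819) = I*sqrt(1819)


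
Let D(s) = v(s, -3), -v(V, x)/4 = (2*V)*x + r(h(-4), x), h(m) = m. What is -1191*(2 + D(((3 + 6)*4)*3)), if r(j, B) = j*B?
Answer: -3032286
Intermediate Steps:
r(j, B) = B*j
v(V, x) = 16*x - 8*V*x (v(V, x) = -4*((2*V)*x + x*(-4)) = -4*(2*V*x - 4*x) = -4*(-4*x + 2*V*x) = 16*x - 8*V*x)
D(s) = -48 + 24*s (D(s) = 8*(-3)*(2 - s) = -48 + 24*s)
-1191*(2 + D(((3 + 6)*4)*3)) = -1191*(2 + (-48 + 24*(((3 + 6)*4)*3))) = -1191*(2 + (-48 + 24*((9*4)*3))) = -1191*(2 + (-48 + 24*(36*3))) = -1191*(2 + (-48 + 24*108)) = -1191*(2 + (-48 + 2592)) = -1191*(2 + 2544) = -1191*2546 = -3032286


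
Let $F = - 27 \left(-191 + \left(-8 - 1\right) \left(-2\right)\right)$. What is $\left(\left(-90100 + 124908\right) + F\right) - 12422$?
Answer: $27057$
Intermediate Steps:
$F = 4671$ ($F = - 27 \left(-191 - -18\right) = - 27 \left(-191 + 18\right) = \left(-27\right) \left(-173\right) = 4671$)
$\left(\left(-90100 + 124908\right) + F\right) - 12422 = \left(\left(-90100 + 124908\right) + 4671\right) - 12422 = \left(34808 + 4671\right) - 12422 = 39479 - 12422 = 27057$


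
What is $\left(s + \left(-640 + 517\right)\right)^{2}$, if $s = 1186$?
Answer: $1129969$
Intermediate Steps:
$\left(s + \left(-640 + 517\right)\right)^{2} = \left(1186 + \left(-640 + 517\right)\right)^{2} = \left(1186 - 123\right)^{2} = 1063^{2} = 1129969$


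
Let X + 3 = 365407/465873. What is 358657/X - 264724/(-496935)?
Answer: -83031906431711047/512942270220 ≈ -1.6187e+5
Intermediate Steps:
X = -1032212/465873 (X = -3 + 365407/465873 = -1032212/465873 ≈ -2.2157)
358657/X - 264724/(-496935) = 358657/(-1032212/465873) - 264724/(-496935) = 358657*(-465873/1032212) - 264724*(-1/496935) = -167088612561/1032212 + 264724/496935 = -83031906431711047/512942270220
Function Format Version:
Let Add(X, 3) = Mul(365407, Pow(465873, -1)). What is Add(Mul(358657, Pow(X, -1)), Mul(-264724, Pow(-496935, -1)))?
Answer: Rational(-83031906431711047, 512942270220) ≈ -1.6187e+5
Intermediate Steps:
X = Rational(-1032212, 465873) (X = Add(-3, Mul(365407, Pow(465873, -1))) = Add(-3, Mul(365407, Rational(1, 465873))) = Add(-3, Rational(365407, 465873)) = Rational(-1032212, 465873) ≈ -2.2157)
Add(Mul(358657, Pow(X, -1)), Mul(-264724, Pow(-496935, -1))) = Add(Mul(358657, Pow(Rational(-1032212, 465873), -1)), Mul(-264724, Pow(-496935, -1))) = Add(Mul(358657, Rational(-465873, 1032212)), Mul(-264724, Rational(-1, 496935))) = Add(Rational(-167088612561, 1032212), Rational(264724, 496935)) = Rational(-83031906431711047, 512942270220)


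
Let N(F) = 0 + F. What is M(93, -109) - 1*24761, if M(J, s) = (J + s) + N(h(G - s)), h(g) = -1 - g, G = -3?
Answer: -24884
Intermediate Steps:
N(F) = F
M(J, s) = 2 + J + 2*s (M(J, s) = (J + s) + (-1 - (-3 - s)) = (J + s) + (-1 + (3 + s)) = (J + s) + (2 + s) = 2 + J + 2*s)
M(93, -109) - 1*24761 = (2 + 93 + 2*(-109)) - 1*24761 = (2 + 93 - 218) - 24761 = -123 - 24761 = -24884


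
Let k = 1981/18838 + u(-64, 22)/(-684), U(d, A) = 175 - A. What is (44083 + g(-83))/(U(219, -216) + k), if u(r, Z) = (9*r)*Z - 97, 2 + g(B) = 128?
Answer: 284820726564/2640003749 ≈ 107.89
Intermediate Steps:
g(B) = 126 (g(B) = -2 + 128 = 126)
u(r, Z) = -97 + 9*Z*r (u(r, Z) = 9*Z*r - 97 = -97 + 9*Z*r)
k = 120948713/6442596 (k = 1981/18838 + (-97 + 9*22*(-64))/(-684) = 1981*(1/18838) + (-97 - 12672)*(-1/684) = 1981/18838 - 12769*(-1/684) = 1981/18838 + 12769/684 = 120948713/6442596 ≈ 18.773)
(44083 + g(-83))/(U(219, -216) + k) = (44083 + 126)/((175 - 1*(-216)) + 120948713/6442596) = 44209/((175 + 216) + 120948713/6442596) = 44209/(391 + 120948713/6442596) = 44209/(2640003749/6442596) = 44209*(6442596/2640003749) = 284820726564/2640003749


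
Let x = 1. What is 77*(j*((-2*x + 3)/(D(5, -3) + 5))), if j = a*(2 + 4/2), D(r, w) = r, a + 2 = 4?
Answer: 308/5 ≈ 61.600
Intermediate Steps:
a = 2 (a = -2 + 4 = 2)
j = 8 (j = 2*(2 + 4/2) = 2*(2 + 4*(½)) = 2*(2 + 2) = 2*4 = 8)
77*(j*((-2*x + 3)/(D(5, -3) + 5))) = 77*(8*((-2*1 + 3)/(5 + 5))) = 77*(8*((-2 + 3)/10)) = 77*(8*(1*(⅒))) = 77*(8*(⅒)) = 77*(⅘) = 308/5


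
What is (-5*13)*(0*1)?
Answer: 0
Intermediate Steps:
(-5*13)*(0*1) = -65*0 = 0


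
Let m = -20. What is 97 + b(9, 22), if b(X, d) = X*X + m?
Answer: 158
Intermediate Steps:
b(X, d) = -20 + X² (b(X, d) = X*X - 20 = X² - 20 = -20 + X²)
97 + b(9, 22) = 97 + (-20 + 9²) = 97 + (-20 + 81) = 97 + 61 = 158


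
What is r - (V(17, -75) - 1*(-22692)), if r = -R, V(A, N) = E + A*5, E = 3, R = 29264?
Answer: -52044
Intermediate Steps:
V(A, N) = 3 + 5*A (V(A, N) = 3 + A*5 = 3 + 5*A)
r = -29264 (r = -1*29264 = -29264)
r - (V(17, -75) - 1*(-22692)) = -29264 - ((3 + 5*17) - 1*(-22692)) = -29264 - ((3 + 85) + 22692) = -29264 - (88 + 22692) = -29264 - 1*22780 = -29264 - 22780 = -52044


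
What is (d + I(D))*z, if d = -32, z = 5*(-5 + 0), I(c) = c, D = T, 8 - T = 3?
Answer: 675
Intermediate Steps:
T = 5 (T = 8 - 1*3 = 8 - 3 = 5)
D = 5
z = -25 (z = 5*(-5) = -25)
(d + I(D))*z = (-32 + 5)*(-25) = -27*(-25) = 675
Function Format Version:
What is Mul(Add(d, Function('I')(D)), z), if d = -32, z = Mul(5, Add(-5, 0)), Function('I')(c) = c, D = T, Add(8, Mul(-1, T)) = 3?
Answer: 675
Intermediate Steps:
T = 5 (T = Add(8, Mul(-1, 3)) = Add(8, -3) = 5)
D = 5
z = -25 (z = Mul(5, -5) = -25)
Mul(Add(d, Function('I')(D)), z) = Mul(Add(-32, 5), -25) = Mul(-27, -25) = 675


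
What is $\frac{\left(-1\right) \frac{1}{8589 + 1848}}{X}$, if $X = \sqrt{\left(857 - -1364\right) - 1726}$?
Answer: $- \frac{\sqrt{55}}{1722105} \approx -4.3065 \cdot 10^{-6}$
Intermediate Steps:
$X = 3 \sqrt{55}$ ($X = \sqrt{\left(857 + 1364\right) - 1726} = \sqrt{2221 - 1726} = \sqrt{495} = 3 \sqrt{55} \approx 22.249$)
$\frac{\left(-1\right) \frac{1}{8589 + 1848}}{X} = \frac{\left(-1\right) \frac{1}{8589 + 1848}}{3 \sqrt{55}} = - \frac{1}{10437} \frac{\sqrt{55}}{165} = \left(-1\right) \frac{1}{10437} \frac{\sqrt{55}}{165} = - \frac{\frac{1}{165} \sqrt{55}}{10437} = - \frac{\sqrt{55}}{1722105}$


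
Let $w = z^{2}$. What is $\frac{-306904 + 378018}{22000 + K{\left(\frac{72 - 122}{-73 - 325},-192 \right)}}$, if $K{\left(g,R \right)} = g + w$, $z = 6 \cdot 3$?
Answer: $\frac{14151686}{4442501} \approx 3.1855$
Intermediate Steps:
$z = 18$
$w = 324$ ($w = 18^{2} = 324$)
$K{\left(g,R \right)} = 324 + g$ ($K{\left(g,R \right)} = g + 324 = 324 + g$)
$\frac{-306904 + 378018}{22000 + K{\left(\frac{72 - 122}{-73 - 325},-192 \right)}} = \frac{-306904 + 378018}{22000 + \left(324 + \frac{72 - 122}{-73 - 325}\right)} = \frac{71114}{22000 + \left(324 - \frac{50}{-398}\right)} = \frac{71114}{22000 + \left(324 - - \frac{25}{199}\right)} = \frac{71114}{22000 + \left(324 + \frac{25}{199}\right)} = \frac{71114}{22000 + \frac{64501}{199}} = \frac{71114}{\frac{4442501}{199}} = 71114 \cdot \frac{199}{4442501} = \frac{14151686}{4442501}$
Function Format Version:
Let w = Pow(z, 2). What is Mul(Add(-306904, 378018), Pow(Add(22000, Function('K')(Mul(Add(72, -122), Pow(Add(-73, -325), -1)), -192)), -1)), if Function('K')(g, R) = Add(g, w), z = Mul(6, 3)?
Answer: Rational(14151686, 4442501) ≈ 3.1855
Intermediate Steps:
z = 18
w = 324 (w = Pow(18, 2) = 324)
Function('K')(g, R) = Add(324, g) (Function('K')(g, R) = Add(g, 324) = Add(324, g))
Mul(Add(-306904, 378018), Pow(Add(22000, Function('K')(Mul(Add(72, -122), Pow(Add(-73, -325), -1)), -192)), -1)) = Mul(Add(-306904, 378018), Pow(Add(22000, Add(324, Mul(Add(72, -122), Pow(Add(-73, -325), -1)))), -1)) = Mul(71114, Pow(Add(22000, Add(324, Mul(-50, Pow(-398, -1)))), -1)) = Mul(71114, Pow(Add(22000, Add(324, Mul(-50, Rational(-1, 398)))), -1)) = Mul(71114, Pow(Add(22000, Add(324, Rational(25, 199))), -1)) = Mul(71114, Pow(Add(22000, Rational(64501, 199)), -1)) = Mul(71114, Pow(Rational(4442501, 199), -1)) = Mul(71114, Rational(199, 4442501)) = Rational(14151686, 4442501)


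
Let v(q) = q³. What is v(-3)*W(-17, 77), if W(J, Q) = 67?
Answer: -1809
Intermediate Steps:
v(-3)*W(-17, 77) = (-3)³*67 = -27*67 = -1809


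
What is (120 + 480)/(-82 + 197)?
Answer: 120/23 ≈ 5.2174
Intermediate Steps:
(120 + 480)/(-82 + 197) = 600/115 = 600*(1/115) = 120/23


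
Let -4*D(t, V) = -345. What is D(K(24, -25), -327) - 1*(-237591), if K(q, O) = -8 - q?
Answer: 950709/4 ≈ 2.3768e+5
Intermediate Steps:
D(t, V) = 345/4 (D(t, V) = -1/4*(-345) = 345/4)
D(K(24, -25), -327) - 1*(-237591) = 345/4 - 1*(-237591) = 345/4 + 237591 = 950709/4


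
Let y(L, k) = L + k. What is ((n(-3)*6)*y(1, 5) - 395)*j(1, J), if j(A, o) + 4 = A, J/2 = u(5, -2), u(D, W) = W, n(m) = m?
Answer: 1509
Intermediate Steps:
J = -4 (J = 2*(-2) = -4)
j(A, o) = -4 + A
((n(-3)*6)*y(1, 5) - 395)*j(1, J) = ((-3*6)*(1 + 5) - 395)*(-4 + 1) = (-18*6 - 395)*(-3) = (-108 - 395)*(-3) = -503*(-3) = 1509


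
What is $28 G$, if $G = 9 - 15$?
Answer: $-168$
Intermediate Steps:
$G = -6$ ($G = 9 - 15 = -6$)
$28 G = 28 \left(-6\right) = -168$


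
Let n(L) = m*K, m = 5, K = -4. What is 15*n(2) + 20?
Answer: -280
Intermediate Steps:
n(L) = -20 (n(L) = 5*(-4) = -20)
15*n(2) + 20 = 15*(-20) + 20 = -300 + 20 = -280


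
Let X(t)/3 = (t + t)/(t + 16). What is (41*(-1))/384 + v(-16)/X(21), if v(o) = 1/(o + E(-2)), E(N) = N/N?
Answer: -15283/120960 ≈ -0.12635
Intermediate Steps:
E(N) = 1
v(o) = 1/(1 + o) (v(o) = 1/(o + 1) = 1/(1 + o))
X(t) = 6*t/(16 + t) (X(t) = 3*((t + t)/(t + 16)) = 3*((2*t)/(16 + t)) = 3*(2*t/(16 + t)) = 6*t/(16 + t))
(41*(-1))/384 + v(-16)/X(21) = (41*(-1))/384 + 1/((1 - 16)*((6*21/(16 + 21)))) = -41*1/384 + 1/((-15)*((6*21/37))) = -41/384 - 1/(15*(6*21*(1/37))) = -41/384 - 1/(15*126/37) = -41/384 - 1/15*37/126 = -41/384 - 37/1890 = -15283/120960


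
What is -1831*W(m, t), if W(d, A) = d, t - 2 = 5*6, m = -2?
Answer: 3662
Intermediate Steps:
t = 32 (t = 2 + 5*6 = 2 + 30 = 32)
-1831*W(m, t) = -1831*(-2) = 3662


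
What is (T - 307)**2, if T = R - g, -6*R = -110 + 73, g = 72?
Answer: 5004169/36 ≈ 1.3900e+5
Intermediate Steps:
R = 37/6 (R = -(-110 + 73)/6 = -1/6*(-37) = 37/6 ≈ 6.1667)
T = -395/6 (T = 37/6 - 1*72 = 37/6 - 72 = -395/6 ≈ -65.833)
(T - 307)**2 = (-395/6 - 307)**2 = (-2237/6)**2 = 5004169/36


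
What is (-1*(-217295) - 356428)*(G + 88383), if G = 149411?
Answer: -33084992602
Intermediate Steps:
(-1*(-217295) - 356428)*(G + 88383) = (-1*(-217295) - 356428)*(149411 + 88383) = (217295 - 356428)*237794 = -139133*237794 = -33084992602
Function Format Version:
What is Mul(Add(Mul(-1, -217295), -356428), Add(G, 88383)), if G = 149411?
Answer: -33084992602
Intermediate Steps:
Mul(Add(Mul(-1, -217295), -356428), Add(G, 88383)) = Mul(Add(Mul(-1, -217295), -356428), Add(149411, 88383)) = Mul(Add(217295, -356428), 237794) = Mul(-139133, 237794) = -33084992602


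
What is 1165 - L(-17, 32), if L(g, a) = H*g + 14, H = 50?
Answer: 2001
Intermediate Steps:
L(g, a) = 14 + 50*g (L(g, a) = 50*g + 14 = 14 + 50*g)
1165 - L(-17, 32) = 1165 - (14 + 50*(-17)) = 1165 - (14 - 850) = 1165 - 1*(-836) = 1165 + 836 = 2001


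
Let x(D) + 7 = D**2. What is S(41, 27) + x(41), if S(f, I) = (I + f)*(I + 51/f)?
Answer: 147378/41 ≈ 3594.6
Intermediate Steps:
x(D) = -7 + D**2
S(41, 27) + x(41) = (51 + 27**2 + 27*41 + 51*27/41) + (-7 + 41**2) = (51 + 729 + 1107 + 51*27*(1/41)) + (-7 + 1681) = (51 + 729 + 1107 + 1377/41) + 1674 = 78744/41 + 1674 = 147378/41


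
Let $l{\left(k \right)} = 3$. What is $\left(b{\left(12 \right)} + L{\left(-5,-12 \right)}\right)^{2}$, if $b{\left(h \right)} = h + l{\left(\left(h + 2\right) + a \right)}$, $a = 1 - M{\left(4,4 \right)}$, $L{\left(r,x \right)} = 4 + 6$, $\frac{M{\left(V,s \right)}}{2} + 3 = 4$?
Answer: $625$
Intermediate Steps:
$M{\left(V,s \right)} = 2$ ($M{\left(V,s \right)} = -6 + 2 \cdot 4 = -6 + 8 = 2$)
$L{\left(r,x \right)} = 10$
$a = -1$ ($a = 1 - 2 = -1$)
$b{\left(h \right)} = 3 + h$ ($b{\left(h \right)} = h + 3 = 3 + h$)
$\left(b{\left(12 \right)} + L{\left(-5,-12 \right)}\right)^{2} = \left(\left(3 + 12\right) + 10\right)^{2} = \left(15 + 10\right)^{2} = 25^{2} = 625$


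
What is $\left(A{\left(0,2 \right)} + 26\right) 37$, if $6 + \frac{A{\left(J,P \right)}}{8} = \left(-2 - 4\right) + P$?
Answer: $-1998$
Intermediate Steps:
$A{\left(J,P \right)} = -96 + 8 P$ ($A{\left(J,P \right)} = -48 + 8 \left(\left(-2 - 4\right) + P\right) = -48 + 8 \left(-6 + P\right) = -48 + \left(-48 + 8 P\right) = -96 + 8 P$)
$\left(A{\left(0,2 \right)} + 26\right) 37 = \left(\left(-96 + 8 \cdot 2\right) + 26\right) 37 = \left(\left(-96 + 16\right) + 26\right) 37 = \left(-80 + 26\right) 37 = \left(-54\right) 37 = -1998$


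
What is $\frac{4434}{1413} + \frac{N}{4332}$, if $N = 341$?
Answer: $\frac{2187769}{680124} \approx 3.2167$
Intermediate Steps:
$\frac{4434}{1413} + \frac{N}{4332} = \frac{4434}{1413} + \frac{341}{4332} = 4434 \cdot \frac{1}{1413} + 341 \cdot \frac{1}{4332} = \frac{1478}{471} + \frac{341}{4332} = \frac{2187769}{680124}$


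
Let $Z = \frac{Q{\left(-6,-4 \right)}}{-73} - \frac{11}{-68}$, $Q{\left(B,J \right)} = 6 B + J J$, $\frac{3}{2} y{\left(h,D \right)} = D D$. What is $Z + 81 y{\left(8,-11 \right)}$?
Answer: $\frac{32436939}{4964} \approx 6534.4$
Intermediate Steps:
$y{\left(h,D \right)} = \frac{2 D^{2}}{3}$ ($y{\left(h,D \right)} = \frac{2 D D}{3} = \frac{2 D^{2}}{3}$)
$Q{\left(B,J \right)} = J^{2} + 6 B$ ($Q{\left(B,J \right)} = 6 B + J^{2} = J^{2} + 6 B$)
$Z = \frac{2163}{4964}$ ($Z = \frac{\left(-4\right)^{2} + 6 \left(-6\right)}{-73} - \frac{11}{-68} = \left(16 - 36\right) \left(- \frac{1}{73}\right) - - \frac{11}{68} = \left(-20\right) \left(- \frac{1}{73}\right) + \frac{11}{68} = \frac{20}{73} + \frac{11}{68} = \frac{2163}{4964} \approx 0.43574$)
$Z + 81 y{\left(8,-11 \right)} = \frac{2163}{4964} + 81 \frac{2 \left(-11\right)^{2}}{3} = \frac{2163}{4964} + 81 \cdot \frac{2}{3} \cdot 121 = \frac{2163}{4964} + 81 \cdot \frac{242}{3} = \frac{2163}{4964} + 6534 = \frac{32436939}{4964}$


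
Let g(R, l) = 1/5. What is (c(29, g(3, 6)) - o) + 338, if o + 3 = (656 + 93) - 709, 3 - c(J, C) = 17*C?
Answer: 1503/5 ≈ 300.60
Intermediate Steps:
g(R, l) = ⅕ (g(R, l) = 1*(⅕) = ⅕)
c(J, C) = 3 - 17*C
o = 37 (o = -3 + ((656 + 93) - 709) = -3 + (749 - 709) = -3 + 40 = 37)
(c(29, g(3, 6)) - o) + 338 = ((3 - 17*⅕) - 1*37) + 338 = ((3 - 17/5) - 37) + 338 = (-⅖ - 37) + 338 = -187/5 + 338 = 1503/5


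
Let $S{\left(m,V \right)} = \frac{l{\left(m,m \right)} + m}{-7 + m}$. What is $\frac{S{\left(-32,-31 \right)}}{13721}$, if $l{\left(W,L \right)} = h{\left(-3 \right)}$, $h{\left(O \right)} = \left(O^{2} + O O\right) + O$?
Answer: $\frac{17}{535119} \approx 3.1769 \cdot 10^{-5}$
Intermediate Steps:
$h{\left(O \right)} = O + 2 O^{2}$ ($h{\left(O \right)} = \left(O^{2} + O^{2}\right) + O = 2 O^{2} + O = O + 2 O^{2}$)
$l{\left(W,L \right)} = 15$ ($l{\left(W,L \right)} = - 3 \left(1 + 2 \left(-3\right)\right) = - 3 \left(1 - 6\right) = \left(-3\right) \left(-5\right) = 15$)
$S{\left(m,V \right)} = \frac{15 + m}{-7 + m}$
$\frac{S{\left(-32,-31 \right)}}{13721} = \frac{\frac{1}{-7 - 32} \left(15 - 32\right)}{13721} = \frac{1}{-39} \left(-17\right) \frac{1}{13721} = \left(- \frac{1}{39}\right) \left(-17\right) \frac{1}{13721} = \frac{17}{39} \cdot \frac{1}{13721} = \frac{17}{535119}$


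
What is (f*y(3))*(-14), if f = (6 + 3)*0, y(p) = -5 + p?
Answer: 0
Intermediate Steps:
f = 0 (f = 9*0 = 0)
(f*y(3))*(-14) = (0*(-5 + 3))*(-14) = (0*(-2))*(-14) = 0*(-14) = 0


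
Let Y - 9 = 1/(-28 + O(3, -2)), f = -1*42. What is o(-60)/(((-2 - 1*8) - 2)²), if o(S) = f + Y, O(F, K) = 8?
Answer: -661/2880 ≈ -0.22951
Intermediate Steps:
f = -42
Y = 179/20 (Y = 9 + 1/(-28 + 8) = 9 + 1/(-20) = 9 - 1/20 = 179/20 ≈ 8.9500)
o(S) = -661/20 (o(S) = -42 + 179/20 = -661/20)
o(-60)/(((-2 - 1*8) - 2)²) = -661/(20*((-2 - 1*8) - 2)²) = -661/(20*((-2 - 8) - 2)²) = -661/(20*(-10 - 2)²) = -661/(20*((-12)²)) = -661/20/144 = -661/20*1/144 = -661/2880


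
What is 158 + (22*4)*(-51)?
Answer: -4330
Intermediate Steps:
158 + (22*4)*(-51) = 158 + 88*(-51) = 158 - 4488 = -4330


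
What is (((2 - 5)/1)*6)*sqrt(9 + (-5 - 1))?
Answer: -18*sqrt(3) ≈ -31.177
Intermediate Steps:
(((2 - 5)/1)*6)*sqrt(9 + (-5 - 1)) = ((1*(-3))*6)*sqrt(9 - 6) = (-3*6)*sqrt(3) = -18*sqrt(3)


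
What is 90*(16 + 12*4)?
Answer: 5760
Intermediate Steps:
90*(16 + 12*4) = 90*(16 + 48) = 90*64 = 5760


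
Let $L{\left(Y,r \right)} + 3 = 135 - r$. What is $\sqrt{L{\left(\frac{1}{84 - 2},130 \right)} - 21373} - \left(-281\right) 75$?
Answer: $21075 + i \sqrt{21371} \approx 21075.0 + 146.19 i$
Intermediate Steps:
$L{\left(Y,r \right)} = 132 - r$ ($L{\left(Y,r \right)} = -3 - \left(-135 + r\right) = 132 - r$)
$\sqrt{L{\left(\frac{1}{84 - 2},130 \right)} - 21373} - \left(-281\right) 75 = \sqrt{\left(132 - 130\right) - 21373} - \left(-281\right) 75 = \sqrt{\left(132 - 130\right) - 21373} - -21075 = \sqrt{2 - 21373} + 21075 = \sqrt{-21371} + 21075 = i \sqrt{21371} + 21075 = 21075 + i \sqrt{21371}$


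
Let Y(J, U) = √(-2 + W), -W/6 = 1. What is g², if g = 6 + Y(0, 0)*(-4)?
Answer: -92 - 96*I*√2 ≈ -92.0 - 135.76*I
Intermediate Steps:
W = -6 (W = -6*1 = -6)
Y(J, U) = 2*I*√2 (Y(J, U) = √(-2 - 6) = √(-8) = 2*I*√2)
g = 6 - 8*I*√2 (g = 6 + (2*I*√2)*(-4) = 6 - 8*I*√2 ≈ 6.0 - 11.314*I)
g² = (6 - 8*I*√2)²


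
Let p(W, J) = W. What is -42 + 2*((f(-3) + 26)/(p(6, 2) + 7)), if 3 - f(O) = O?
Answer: -482/13 ≈ -37.077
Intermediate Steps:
f(O) = 3 - O
-42 + 2*((f(-3) + 26)/(p(6, 2) + 7)) = -42 + 2*(((3 - 1*(-3)) + 26)/(6 + 7)) = -42 + 2*(((3 + 3) + 26)/13) = -42 + 2*((6 + 26)*(1/13)) = -42 + 2*(32*(1/13)) = -42 + 2*(32/13) = -42 + 64/13 = -482/13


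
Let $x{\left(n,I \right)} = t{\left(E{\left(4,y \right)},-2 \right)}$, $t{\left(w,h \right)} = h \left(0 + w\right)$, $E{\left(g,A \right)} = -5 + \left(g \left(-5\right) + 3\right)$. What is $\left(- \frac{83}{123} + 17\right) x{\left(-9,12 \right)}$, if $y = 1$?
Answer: $\frac{88352}{123} \approx 718.31$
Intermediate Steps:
$E{\left(g,A \right)} = -2 - 5 g$ ($E{\left(g,A \right)} = -5 - \left(-3 + 5 g\right) = -2 - 5 g$)
$t{\left(w,h \right)} = h w$
$x{\left(n,I \right)} = 44$ ($x{\left(n,I \right)} = - 2 \left(-2 - 20\right) = \left(-2\right) \left(-22\right) = 44$)
$\left(- \frac{83}{123} + 17\right) x{\left(-9,12 \right)} = \left(- \frac{83}{123} + 17\right) 44 = \frac{2008}{123} \cdot 44 = \frac{88352}{123}$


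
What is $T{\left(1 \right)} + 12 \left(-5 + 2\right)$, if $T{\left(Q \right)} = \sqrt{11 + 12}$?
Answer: $-36 + \sqrt{23} \approx -31.204$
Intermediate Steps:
$T{\left(Q \right)} = \sqrt{23}$
$T{\left(1 \right)} + 12 \left(-5 + 2\right) = \sqrt{23} + 12 \left(-5 + 2\right) = \sqrt{23} + 12 \left(-3\right) = \sqrt{23} - 36 = -36 + \sqrt{23}$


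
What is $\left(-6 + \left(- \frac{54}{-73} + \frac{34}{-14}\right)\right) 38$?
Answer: $- \frac{149302}{511} \approx -292.18$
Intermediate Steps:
$\left(-6 + \left(- \frac{54}{-73} + \frac{34}{-14}\right)\right) 38 = \left(-6 + \left(\left(-54\right) \left(- \frac{1}{73}\right) + 34 \left(- \frac{1}{14}\right)\right)\right) 38 = \left(-6 + \left(\frac{54}{73} - \frac{17}{7}\right)\right) 38 = \left(-6 - \frac{863}{511}\right) 38 = \left(- \frac{3929}{511}\right) 38 = - \frac{149302}{511}$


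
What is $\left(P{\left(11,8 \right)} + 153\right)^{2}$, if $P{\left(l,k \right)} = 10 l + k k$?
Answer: $106929$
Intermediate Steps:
$P{\left(l,k \right)} = k^{2} + 10 l$ ($P{\left(l,k \right)} = 10 l + k^{2} = k^{2} + 10 l$)
$\left(P{\left(11,8 \right)} + 153\right)^{2} = \left(\left(8^{2} + 10 \cdot 11\right) + 153\right)^{2} = \left(\left(64 + 110\right) + 153\right)^{2} = \left(174 + 153\right)^{2} = 327^{2} = 106929$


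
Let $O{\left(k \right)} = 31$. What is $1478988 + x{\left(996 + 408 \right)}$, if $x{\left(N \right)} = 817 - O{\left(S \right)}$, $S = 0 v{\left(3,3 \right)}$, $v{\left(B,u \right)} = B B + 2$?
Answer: $1479774$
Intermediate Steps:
$v{\left(B,u \right)} = 2 + B^{2}$ ($v{\left(B,u \right)} = B^{2} + 2 = 2 + B^{2}$)
$S = 0$ ($S = 0 \left(2 + 3^{2}\right) = 0 \left(2 + 9\right) = 0 \cdot 11 = 0$)
$x{\left(N \right)} = 786$ ($x{\left(N \right)} = 817 - 31 = 786$)
$1478988 + x{\left(996 + 408 \right)} = 1478988 + 786 = 1479774$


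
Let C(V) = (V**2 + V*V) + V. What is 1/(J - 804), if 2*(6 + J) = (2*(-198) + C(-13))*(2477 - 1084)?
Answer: -2/100523 ≈ -1.9896e-5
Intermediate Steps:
C(V) = V + 2*V**2 (C(V) = (V**2 + V**2) + V = 2*V**2 + V = V + 2*V**2)
J = -98915/2 (J = -6 + ((2*(-198) - 13*(1 + 2*(-13)))*(2477 - 1084))/2 = -6 + ((-396 - 13*(1 - 26))*1393)/2 = -6 + ((-396 - 13*(-25))*1393)/2 = -6 + ((-396 + 325)*1393)/2 = -6 + (-71*1393)/2 = -6 + (1/2)*(-98903) = -6 - 98903/2 = -98915/2 ≈ -49458.)
1/(J - 804) = 1/(-98915/2 - 804) = 1/(-100523/2) = -2/100523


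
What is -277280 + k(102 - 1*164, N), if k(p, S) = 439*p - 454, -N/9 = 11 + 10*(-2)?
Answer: -304952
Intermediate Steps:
N = 81 (N = -9*(11 + 10*(-2)) = -9*(11 - 20) = -9*(-9) = 81)
k(p, S) = -454 + 439*p
-277280 + k(102 - 1*164, N) = -277280 + (-454 + 439*(102 - 1*164)) = -277280 + (-454 + 439*(102 - 164)) = -277280 + (-454 + 439*(-62)) = -277280 + (-454 - 27218) = -277280 - 27672 = -304952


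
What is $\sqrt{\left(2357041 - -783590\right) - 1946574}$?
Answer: $3 \sqrt{132673} \approx 1092.7$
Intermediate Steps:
$\sqrt{\left(2357041 - -783590\right) - 1946574} = \sqrt{\left(2357041 + 783590\right) - 1946574} = \sqrt{3140631 - 1946574} = \sqrt{1194057} = 3 \sqrt{132673}$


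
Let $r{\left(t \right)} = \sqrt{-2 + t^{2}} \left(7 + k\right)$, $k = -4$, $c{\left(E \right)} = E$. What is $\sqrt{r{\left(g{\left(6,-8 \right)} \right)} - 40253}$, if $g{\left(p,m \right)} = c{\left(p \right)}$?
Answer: $\sqrt{-40253 + 3 \sqrt{34}} \approx 200.59 i$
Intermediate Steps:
$g{\left(p,m \right)} = p$
$r{\left(t \right)} = 3 \sqrt{-2 + t^{2}}$ ($r{\left(t \right)} = \sqrt{-2 + t^{2}} \left(7 - 4\right) = \sqrt{-2 + t^{2}} \cdot 3 = 3 \sqrt{-2 + t^{2}}$)
$\sqrt{r{\left(g{\left(6,-8 \right)} \right)} - 40253} = \sqrt{3 \sqrt{-2 + 6^{2}} - 40253} = \sqrt{3 \sqrt{-2 + 36} - 40253} = \sqrt{3 \sqrt{34} - 40253} = \sqrt{-40253 + 3 \sqrt{34}}$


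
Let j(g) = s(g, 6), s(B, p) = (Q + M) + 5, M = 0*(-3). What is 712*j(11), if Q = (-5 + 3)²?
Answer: 6408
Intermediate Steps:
Q = 4 (Q = (-2)² = 4)
M = 0
s(B, p) = 9 (s(B, p) = (4 + 0) + 5 = 4 + 5 = 9)
j(g) = 9
712*j(11) = 712*9 = 6408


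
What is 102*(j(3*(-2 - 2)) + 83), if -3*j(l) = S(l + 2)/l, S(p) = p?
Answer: 25313/3 ≈ 8437.7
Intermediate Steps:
j(l) = -(2 + l)/(3*l) (j(l) = -(l + 2)/(3*l) = -(2 + l)/(3*l))
102*(j(3*(-2 - 2)) + 83) = 102*((-2 - 3*(-2 - 2))/(3*((3*(-2 - 2)))) + 83) = 102*((-2 - 3*(-4))/(3*((3*(-4)))) + 83) = 102*((1/3)*(-2 - 1*(-12))/(-12) + 83) = 102*((1/3)*(-1/12)*(-2 + 12) + 83) = 102*((1/3)*(-1/12)*10 + 83) = 102*(-5/18 + 83) = 102*(1489/18) = 25313/3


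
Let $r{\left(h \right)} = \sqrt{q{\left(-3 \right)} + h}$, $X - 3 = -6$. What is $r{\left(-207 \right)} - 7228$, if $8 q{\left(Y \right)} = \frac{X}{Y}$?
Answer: $-7228 + \frac{i \sqrt{3310}}{4} \approx -7228.0 + 14.383 i$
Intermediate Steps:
$X = -3$ ($X = 3 - 6 = -3$)
$q{\left(Y \right)} = - \frac{3}{8 Y}$ ($q{\left(Y \right)} = \frac{\left(-3\right) \frac{1}{Y}}{8} = - \frac{3}{8 Y}$)
$r{\left(h \right)} = \sqrt{\frac{1}{8} + h}$ ($r{\left(h \right)} = \sqrt{- \frac{3}{8 \left(-3\right)} + h} = \sqrt{\left(- \frac{3}{8}\right) \left(- \frac{1}{3}\right) + h} = \sqrt{\frac{1}{8} + h}$)
$r{\left(-207 \right)} - 7228 = \frac{\sqrt{2 + 16 \left(-207\right)}}{4} - 7228 = \frac{\sqrt{2 - 3312}}{4} - 7228 = \frac{\sqrt{-3310}}{4} - 7228 = \frac{i \sqrt{3310}}{4} - 7228 = -7228 + \frac{i \sqrt{3310}}{4}$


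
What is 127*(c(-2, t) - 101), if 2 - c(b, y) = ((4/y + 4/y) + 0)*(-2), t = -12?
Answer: -38227/3 ≈ -12742.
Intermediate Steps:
c(b, y) = 2 + 16/y (c(b, y) = 2 - ((4/y + 4/y) + 0)*(-2) = 2 - (8/y + 0)*(-2) = 2 - 8/y*(-2) = 2 - (-16)/y = 2 + 16/y)
127*(c(-2, t) - 101) = 127*((2 + 16/(-12)) - 101) = 127*((2 + 16*(-1/12)) - 101) = 127*((2 - 4/3) - 101) = 127*(2/3 - 101) = 127*(-301/3) = -38227/3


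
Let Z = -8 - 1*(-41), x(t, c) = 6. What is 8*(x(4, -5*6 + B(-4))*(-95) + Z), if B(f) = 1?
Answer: -4296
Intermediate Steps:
Z = 33 (Z = -8 + 41 = 33)
8*(x(4, -5*6 + B(-4))*(-95) + Z) = 8*(6*(-95) + 33) = 8*(-570 + 33) = 8*(-537) = -4296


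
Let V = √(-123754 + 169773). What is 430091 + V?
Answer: 430091 + √46019 ≈ 4.3031e+5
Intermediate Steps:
V = √46019 ≈ 214.52
430091 + V = 430091 + √46019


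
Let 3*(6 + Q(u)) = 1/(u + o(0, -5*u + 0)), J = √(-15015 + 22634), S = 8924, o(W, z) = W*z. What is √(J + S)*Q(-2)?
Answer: -37*√(8924 + √7619)/6 ≈ -585.39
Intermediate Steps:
J = √7619 ≈ 87.287
Q(u) = -6 + 1/(3*u) (Q(u) = -6 + 1/(3*(u + 0*(-5*u + 0))) = -6 + 1/(3*(u + 0*(-5*u))) = -6 + 1/(3*(u + 0)) = -6 + 1/(3*u))
√(J + S)*Q(-2) = √(√7619 + 8924)*(-6 + (⅓)/(-2)) = √(8924 + √7619)*(-6 + (⅓)*(-½)) = √(8924 + √7619)*(-6 - ⅙) = √(8924 + √7619)*(-37/6) = -37*√(8924 + √7619)/6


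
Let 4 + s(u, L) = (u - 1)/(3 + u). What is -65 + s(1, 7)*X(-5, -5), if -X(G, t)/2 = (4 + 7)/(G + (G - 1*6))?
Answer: -141/2 ≈ -70.500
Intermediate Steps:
s(u, L) = -4 + (-1 + u)/(3 + u) (s(u, L) = -4 + (u - 1)/(3 + u) = -4 + (-1 + u)/(3 + u))
X(G, t) = -22/(-6 + 2*G) (X(G, t) = -2*(4 + 7)/(G + (G - 1*6)) = -22/(G + (G - 6)) = -22/(G + (-6 + G)) = -22/(-6 + 2*G))
-65 + s(1, 7)*X(-5, -5) = -65 + ((-13 - 3*1)/(3 + 1))*(-11/(-3 - 5)) = -65 + ((-13 - 3)/4)*(-11/(-8)) = -65 + ((1/4)*(-16))*(-11*(-1/8)) = -65 - 4*11/8 = -65 - 11/2 = -141/2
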